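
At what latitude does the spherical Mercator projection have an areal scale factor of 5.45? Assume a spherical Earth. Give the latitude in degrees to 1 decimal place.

64.6°

Mercator areal scale is sec²φ.
sec²φ = 5.45  ⇒  cos²φ = 0.1835  ⇒  cos φ = 0.4284.
φ = arccos(0.4284) ≈ 64.6°.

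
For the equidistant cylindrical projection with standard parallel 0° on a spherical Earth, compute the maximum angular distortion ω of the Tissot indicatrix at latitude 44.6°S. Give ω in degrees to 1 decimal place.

Plate carrée maps x = Rλ, y = Rφ. The meridian scale is h = 1 and the parallel scale is k = 1/cos φ = sec φ.
At 44.6°: h = 1.000, k = 1.404; principal scales a = 1.404, b = 1.000.
sin(ω/2) = (a − b)/(a + b) = 0.4044/2.404 = 0.1682, so ω = 2 arcsin(0.1682) ≈ 19.4°.

19.4°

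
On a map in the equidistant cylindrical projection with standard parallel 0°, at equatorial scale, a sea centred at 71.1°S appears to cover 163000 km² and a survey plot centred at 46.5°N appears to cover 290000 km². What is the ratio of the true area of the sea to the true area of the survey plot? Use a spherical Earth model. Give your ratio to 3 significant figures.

0.264

Plate carrée has h = 1 and k = sec φ, giving areal scale sec φ; true area = (apparent area) · cos φ.
True area of sea: 163000 × cos(71.1°) = 163000 × 0.3239 = 52800 km².
True area of survey plot: 290000 × cos(46.5°) = 290000 × 0.6884 = 199600 km².
Ratio = 52800 / 199600 ≈ 0.264.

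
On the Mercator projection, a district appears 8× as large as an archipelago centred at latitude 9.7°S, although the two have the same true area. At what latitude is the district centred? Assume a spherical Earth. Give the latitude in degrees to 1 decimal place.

69.6°

On Mercator, (apparent₁)/(apparent₂) = sec²φ₁ / sec²φ₂ when true areas are equal.
cos²φ₂ / cos²φ₁ = 8  ⇒  cos φ₁ = cos 9.7° / √8 = 0.9857/2.828 = 0.3485.
φ₁ = arccos(0.3485) ≈ 69.6°.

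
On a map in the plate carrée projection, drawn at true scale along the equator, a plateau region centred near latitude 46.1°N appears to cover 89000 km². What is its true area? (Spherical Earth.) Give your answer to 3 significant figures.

Plate carrée maps x = Rλ, y = Rφ. The meridian scale is h = 1 and the parallel scale is k = 1/cos φ = sec φ.
Areal scale = h·k = 1 × sec φ; at 46.1°, h = 1.000, k = 1.442, so h·k = 1.442.
True area = apparent / (areal scale) = 89000 / 1.442 ≈ 61700 km².

61700 km²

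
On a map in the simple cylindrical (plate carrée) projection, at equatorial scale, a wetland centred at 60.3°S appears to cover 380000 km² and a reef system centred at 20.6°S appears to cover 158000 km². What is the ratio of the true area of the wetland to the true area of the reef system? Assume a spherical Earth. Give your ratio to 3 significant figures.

1.27

Plate carrée has h = 1 and k = sec φ, giving areal scale sec φ; true area = (apparent area) · cos φ.
True area of wetland: 380000 × cos(60.3°) = 380000 × 0.4955 = 188300 km².
True area of reef system: 158000 × cos(20.6°) = 158000 × 0.9361 = 147900 km².
Ratio = 188300 / 147900 ≈ 1.27.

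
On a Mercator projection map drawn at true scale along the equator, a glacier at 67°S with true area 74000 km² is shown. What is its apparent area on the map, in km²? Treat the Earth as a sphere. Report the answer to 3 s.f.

The Mercator projection is conformal; its linear scale factor is the same in every direction and equals sec φ = 1/cos φ.
Areal scale = k² = sec²φ = 1/cos²(67°) = 1/0.3907² = 6.550.
Apparent area = 74000 × 6.550 ≈ 485000 km².

485000 km²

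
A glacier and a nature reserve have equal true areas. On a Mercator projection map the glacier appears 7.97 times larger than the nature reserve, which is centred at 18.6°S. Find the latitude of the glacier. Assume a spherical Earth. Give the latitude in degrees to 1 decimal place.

Mercator areal scale is sec²φ, so apparent-area ratio = sec²φ₁ / sec²φ₂ = cos²φ₂ / cos²φ₁.
cos²φ₂ / cos²φ₁ = 7.97  ⇒  cos φ₁ = cos 18.6° / √7.97 = 0.9478/2.823 = 0.3357.
φ₁ = arccos(0.3357) ≈ 70.4°.

70.4°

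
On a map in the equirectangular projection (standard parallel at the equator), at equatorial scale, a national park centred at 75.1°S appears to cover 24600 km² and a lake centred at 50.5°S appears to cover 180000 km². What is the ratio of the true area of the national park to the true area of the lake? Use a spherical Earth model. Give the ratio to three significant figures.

Plate carrée has h = 1 and k = sec φ, giving areal scale sec φ; true area = (apparent area) · cos φ.
True area of national park: 24600 × cos(75.1°) = 24600 × 0.2571 = 6325 km².
True area of lake: 180000 × cos(50.5°) = 180000 × 0.6361 = 114500 km².
Ratio = 6325 / 114500 ≈ 0.0552.

0.0552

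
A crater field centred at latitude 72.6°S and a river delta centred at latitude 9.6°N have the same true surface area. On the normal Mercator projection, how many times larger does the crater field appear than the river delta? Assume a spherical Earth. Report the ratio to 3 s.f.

10.9

Mercator is conformal with k = sec φ, so areal scale = k² = sec²φ.
At 72.6°: sec²(72.6°) = 1/0.2990² = 11.18.
At 9.6°: sec²(9.6°) = 1/0.9860² = 1.029.
Ratio = 11.18/1.029 = cos²(9.6°)/cos²(72.6°) ≈ 10.9.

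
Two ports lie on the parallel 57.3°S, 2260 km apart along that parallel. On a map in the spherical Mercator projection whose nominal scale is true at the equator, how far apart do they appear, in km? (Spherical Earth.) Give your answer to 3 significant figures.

The Mercator projection is conformal; its linear scale factor is the same in every direction and equals sec φ = 1/cos φ.
Along the parallel, k = sec 57.3° = 1/0.5402 = 1.851.
Map distance = 2260 × 1.851 ≈ 4180 km.

4180 km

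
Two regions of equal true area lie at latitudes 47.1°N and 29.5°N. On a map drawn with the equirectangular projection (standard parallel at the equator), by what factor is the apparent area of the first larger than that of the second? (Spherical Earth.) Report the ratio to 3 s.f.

Plate carrée maps x = Rλ, y = Rφ. The meridian scale is h = 1 and the parallel scale is k = 1/cos φ = sec φ.
Areal scale at 47.1°: h·k = 1.000 × 1.469 = 1.469.
Areal scale at 29.5°: h·k = 1.000 × 1.149 = 1.149.
Ratio = 1.469/1.149 ≈ 1.28.

1.28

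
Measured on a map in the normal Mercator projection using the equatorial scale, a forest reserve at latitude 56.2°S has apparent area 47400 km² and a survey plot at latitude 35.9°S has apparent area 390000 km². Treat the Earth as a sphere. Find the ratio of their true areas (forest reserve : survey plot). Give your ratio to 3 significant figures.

On Mercator the areal scale is sec²φ, so true area = apparent × cos²φ.
True area of forest reserve: 47400 × cos²(56.2°) = 47400 × 0.3095 = 14670 km².
True area of survey plot: 390000 × cos²(35.9°) = 390000 × 0.6562 = 255900 km².
Ratio = 14670 / 255900 ≈ 0.0573.

0.0573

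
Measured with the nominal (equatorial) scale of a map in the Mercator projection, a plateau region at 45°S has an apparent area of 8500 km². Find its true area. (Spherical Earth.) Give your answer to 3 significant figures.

4250 km²

Mercator is conformal, so the point scale is isotropic: h = k = sec φ = 1/cos φ.
Areal scale = k² = sec²φ = 1/cos²(45°) = 1/0.7071² = 2.000.
True area = apparent / (areal scale) = 8500 / 2.000 ≈ 4250 km².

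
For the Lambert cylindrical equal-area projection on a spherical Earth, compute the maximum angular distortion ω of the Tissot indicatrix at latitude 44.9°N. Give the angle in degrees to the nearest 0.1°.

38.8°

The Lambert cylindrical equal-area projection is the cylindrical equal-area projection with its standard parallel at the equator (φ₀ = 0). A cylindrical equal-area projection with standard parallel φ₀ has meridian scale h = cos φ / cos φ₀ and parallel scale k = cos φ₀ / cos φ (so areas are preserved, h·k = 1).
At 44.9°: h = 0.7083, k = 1.412; principal scales a = 1.412, b = 0.7083.
sin(ω/2) = (a − b)/(a + b) = 0.7034/2.120 = 0.3318, so ω = 2 arcsin(0.3318) ≈ 38.8°.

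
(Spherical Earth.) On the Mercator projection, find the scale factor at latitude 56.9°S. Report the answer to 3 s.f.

1.83

The Mercator projection is conformal; its linear scale factor is the same in every direction and equals sec φ = 1/cos φ.
k = 1/cos 56.9° = 1/0.5461 = 1.831.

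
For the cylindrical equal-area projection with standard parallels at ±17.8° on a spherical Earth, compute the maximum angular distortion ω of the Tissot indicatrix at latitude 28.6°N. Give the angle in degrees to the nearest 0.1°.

For cylindrical equal-area with standard parallel φ₀, h = cos φ / cos φ₀ and k = cos φ₀ / cos φ, so h·k = 1.
At 28.6°: h = 0.9221, k = 1.084; principal scales a = 1.084, b = 0.9221.
sin(ω/2) = (a − b)/(a + b) = 0.1623/2.007 = 0.08090, so ω = 2 arcsin(0.08090) ≈ 9.3°.

9.3°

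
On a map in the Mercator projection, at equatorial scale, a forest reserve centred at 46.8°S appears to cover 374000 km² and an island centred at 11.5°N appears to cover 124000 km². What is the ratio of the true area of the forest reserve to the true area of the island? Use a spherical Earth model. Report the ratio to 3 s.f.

1.47

Mercator's areal exaggeration is sec²φ; hence true area = (apparent area) · cos²φ.
True area of forest reserve: 374000 × cos²(46.8°) = 374000 × 0.4686 = 175300 km².
True area of island: 124000 × cos²(11.5°) = 124000 × 0.9603 = 119100 km².
Ratio = 175300 / 119100 ≈ 1.47.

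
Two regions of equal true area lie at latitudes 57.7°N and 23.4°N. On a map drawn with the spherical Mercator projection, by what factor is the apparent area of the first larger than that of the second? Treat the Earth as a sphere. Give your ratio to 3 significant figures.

2.95

On Mercator, area is exaggerated by sec²φ = 1/cos²φ.
At 57.7°: sec²(57.7°) = 1/0.5344² = 3.502.
At 23.4°: sec²(23.4°) = 1/0.9178² = 1.187.
Ratio = 3.502/1.187 = cos²(23.4°)/cos²(57.7°) ≈ 2.95.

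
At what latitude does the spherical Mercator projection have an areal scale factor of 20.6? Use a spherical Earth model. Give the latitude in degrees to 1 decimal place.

Mercator areal scale is sec²φ.
sec²φ = 20.6  ⇒  cos²φ = 0.04854  ⇒  cos φ = 0.2203.
φ = arccos(0.2203) ≈ 77.3°.

77.3°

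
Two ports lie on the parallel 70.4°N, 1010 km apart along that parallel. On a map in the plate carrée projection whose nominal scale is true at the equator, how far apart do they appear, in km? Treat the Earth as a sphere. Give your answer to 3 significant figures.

Plate carrée maps x = Rλ, y = Rφ. The meridian scale is h = 1 and the parallel scale is k = 1/cos φ = sec φ.
Along the parallel, k = sec 70.4° = 1/0.3355 = 2.981.
Map distance = 1010 × 2.981 ≈ 3010 km.

3010 km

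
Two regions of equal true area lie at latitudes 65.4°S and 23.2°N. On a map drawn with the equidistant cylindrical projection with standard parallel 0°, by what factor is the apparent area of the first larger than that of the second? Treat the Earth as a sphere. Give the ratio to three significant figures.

2.21

For the equirectangular projection with φ₀ = 0 (plate carrée), h = 1 along meridians and k = sec φ along parallels.
Areal scale at 65.4°: h·k = 1.000 × 2.402 = 2.402.
Areal scale at 23.2°: h·k = 1.000 × 1.088 = 1.088.
Ratio = 2.402/1.088 ≈ 2.21.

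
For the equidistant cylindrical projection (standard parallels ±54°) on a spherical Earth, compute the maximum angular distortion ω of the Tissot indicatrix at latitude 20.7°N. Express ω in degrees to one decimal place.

26.4°

The equidistant cylindrical projection with φ₀ = 54° has h = 1 (meridians true) and k = cos φ₀ / cos φ along parallels.
At 20.7°: h = 1.000, k = 0.6283; principal scales a = 1.000, b = 0.6283.
sin(ω/2) = (a − b)/(a + b) = 0.3717/1.628 = 0.2282, so ω = 2 arcsin(0.2282) ≈ 26.4°.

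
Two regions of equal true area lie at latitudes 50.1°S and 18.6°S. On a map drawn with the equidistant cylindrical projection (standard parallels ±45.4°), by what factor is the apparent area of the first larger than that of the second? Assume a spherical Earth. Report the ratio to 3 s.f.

1.48

With standard parallel φ₀ = 45.4°, the equirectangular projection gives x = Rλ cos φ₀, y = Rφ, so h = 1 and k = cos 45.4° / cos φ.
Areal scale at 50.1°: h·k = 1.000 × 1.095 = 1.095.
Areal scale at 18.6°: h·k = 1.000 × 0.7408 = 0.7408.
Ratio = 1.095/0.7408 ≈ 1.48.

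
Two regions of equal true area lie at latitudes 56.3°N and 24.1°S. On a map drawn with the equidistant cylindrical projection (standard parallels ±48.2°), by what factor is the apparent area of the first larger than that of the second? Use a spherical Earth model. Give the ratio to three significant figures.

The equidistant cylindrical projection with φ₀ = 48.2° has h = 1 (meridians true) and k = cos φ₀ / cos φ along parallels.
Areal scale at 56.3°: h·k = 1.000 × 1.201 = 1.201.
Areal scale at 24.1°: h·k = 1.000 × 0.7302 = 0.7302.
Ratio = 1.201/0.7302 ≈ 1.65.

1.65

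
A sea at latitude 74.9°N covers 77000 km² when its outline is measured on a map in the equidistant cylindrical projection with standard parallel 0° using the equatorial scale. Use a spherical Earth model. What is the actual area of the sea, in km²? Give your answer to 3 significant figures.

20100 km²

Plate carrée maps x = Rλ, y = Rφ. The meridian scale is h = 1 and the parallel scale is k = 1/cos φ = sec φ.
Areal scale = h·k = 1 × sec φ; at 74.9°, h = 1.000, k = 3.839, so h·k = 3.839.
True area = apparent / (areal scale) = 77000 / 3.839 ≈ 20100 km².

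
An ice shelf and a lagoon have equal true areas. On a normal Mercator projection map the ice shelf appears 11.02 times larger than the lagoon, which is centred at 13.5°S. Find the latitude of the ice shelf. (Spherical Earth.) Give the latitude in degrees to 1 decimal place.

73.0°

For equal true areas on Mercator, apparent areas scale as sec²φ, so the ratio is cos²φ₂ / cos²φ₁.
cos²φ₂ / cos²φ₁ = 11.02  ⇒  cos φ₁ = cos 13.5° / √11.02 = 0.9724/3.320 = 0.2929.
φ₁ = arccos(0.2929) ≈ 73.0°.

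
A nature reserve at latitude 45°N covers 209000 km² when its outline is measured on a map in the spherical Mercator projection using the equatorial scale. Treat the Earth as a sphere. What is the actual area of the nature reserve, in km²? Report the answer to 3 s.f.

105000 km²

The Mercator projection is conformal; its linear scale factor is the same in every direction and equals sec φ = 1/cos φ.
Areal scale = k² = sec²φ = 1/cos²(45°) = 1/0.7071² = 2.000.
True area = apparent / (areal scale) = 209000 / 2.000 ≈ 105000 km².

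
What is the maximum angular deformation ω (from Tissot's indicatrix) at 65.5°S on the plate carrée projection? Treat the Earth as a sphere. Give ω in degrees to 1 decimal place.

Plate carrée maps x = Rλ, y = Rφ. The meridian scale is h = 1 and the parallel scale is k = 1/cos φ = sec φ.
At 65.5°: h = 1.000, k = 2.411; principal scales a = 2.411, b = 1.000.
sin(ω/2) = (a − b)/(a + b) = 1.411/3.411 = 0.4137, so ω = 2 arcsin(0.4137) ≈ 48.9°.

48.9°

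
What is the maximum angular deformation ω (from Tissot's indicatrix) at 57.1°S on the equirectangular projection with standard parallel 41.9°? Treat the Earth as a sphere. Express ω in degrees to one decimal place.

18.0°

The equidistant cylindrical projection with φ₀ = 41.9° has h = 1 (meridians true) and k = cos φ₀ / cos φ along parallels.
At 57.1°: h = 1.000, k = 1.370; principal scales a = 1.370, b = 1.000.
sin(ω/2) = (a − b)/(a + b) = 0.3703/2.370 = 0.1562, so ω = 2 arcsin(0.1562) ≈ 18.0°.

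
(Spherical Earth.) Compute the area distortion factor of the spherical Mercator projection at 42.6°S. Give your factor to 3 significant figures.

1.85

Mercator is conformal, so the point scale is isotropic: h = k = sec φ = 1/cos φ.
Areal scale = k² = sec²φ = 1/cos²(42.6°) = 1/0.7361² = 1.846.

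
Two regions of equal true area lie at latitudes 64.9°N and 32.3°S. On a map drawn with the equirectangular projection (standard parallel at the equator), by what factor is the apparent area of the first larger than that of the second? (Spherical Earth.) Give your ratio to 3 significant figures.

Plate carrée maps x = Rλ, y = Rφ. The meridian scale is h = 1 and the parallel scale is k = 1/cos φ = sec φ.
Areal scale at 64.9°: h·k = 1.000 × 2.357 = 2.357.
Areal scale at 32.3°: h·k = 1.000 × 1.183 = 1.183.
Ratio = 2.357/1.183 ≈ 1.99.

1.99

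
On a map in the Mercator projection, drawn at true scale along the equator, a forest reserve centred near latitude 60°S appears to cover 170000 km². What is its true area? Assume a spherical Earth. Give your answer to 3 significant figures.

42500 km²

For Mercator, h = k = sec φ (a conformal cylindrical projection has a single point scale, 1/cos φ).
Areal scale = k² = sec²φ = 1/cos²(60°) = 1/0.5000² = 4.000.
True area = apparent / (areal scale) = 170000 / 4.000 ≈ 42500 km².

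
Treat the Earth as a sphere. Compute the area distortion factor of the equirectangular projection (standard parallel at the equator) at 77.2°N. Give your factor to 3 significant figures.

For the equirectangular projection with φ₀ = 0 (plate carrée), h = 1 along meridians and k = sec φ along parallels.
Areal scale = h·k = 1 × sec φ; at 77.2°, h = 1.000, k = 4.514, so h·k = 4.514.

4.51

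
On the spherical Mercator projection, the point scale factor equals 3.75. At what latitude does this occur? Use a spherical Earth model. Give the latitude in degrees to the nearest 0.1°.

74.5°

Mercator scale is k = sec φ = 1/cos φ.
1/cos φ = 3.75  ⇒  cos φ = 0.2667  ⇒  φ = arccos(0.2667) ≈ 74.5°.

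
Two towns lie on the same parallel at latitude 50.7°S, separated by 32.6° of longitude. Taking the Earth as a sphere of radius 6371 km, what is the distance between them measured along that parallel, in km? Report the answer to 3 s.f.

2300 km

Arc length along a parallel = R cos φ · Δλ (with Δλ in radians).
= 6371 × cos 50.7° × (32.6° × π/180) = 6371 × 0.6334 × 0.5690 ≈ 2300 km.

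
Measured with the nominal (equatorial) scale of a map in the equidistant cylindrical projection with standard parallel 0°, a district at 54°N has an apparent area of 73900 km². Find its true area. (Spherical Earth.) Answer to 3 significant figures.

Plate carrée maps x = Rλ, y = Rφ. The meridian scale is h = 1 and the parallel scale is k = 1/cos φ = sec φ.
Areal scale = h·k = 1 × sec φ; at 54°, h = 1.000, k = 1.701, so h·k = 1.701.
True area = apparent / (areal scale) = 73900 / 1.701 ≈ 43400 km².

43400 km²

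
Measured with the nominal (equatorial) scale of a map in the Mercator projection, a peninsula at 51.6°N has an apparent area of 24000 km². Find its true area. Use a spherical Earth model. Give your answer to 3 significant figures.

9260 km²

For Mercator, h = k = sec φ (a conformal cylindrical projection has a single point scale, 1/cos φ).
Areal scale = k² = sec²φ = 1/cos²(51.6°) = 1/0.6211² = 2.592.
True area = apparent / (areal scale) = 24000 / 2.592 ≈ 9260 km².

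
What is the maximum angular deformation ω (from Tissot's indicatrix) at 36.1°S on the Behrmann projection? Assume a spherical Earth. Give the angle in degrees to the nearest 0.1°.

Behrmann is a cylindrical equal-area projection with standard parallels at ±30°. Cylindrical equal-area (φ₀ = 30°): h = cos φ / cos 30° along meridians, k = cos 30° / cos φ along parallels; h·k = 1.
At 36.1°: h = 0.9330, k = 1.072; principal scales a = 1.072, b = 0.9330.
sin(ω/2) = (a − b)/(a + b) = 0.1388/2.005 = 0.06925, so ω = 2 arcsin(0.06925) ≈ 7.9°.

7.9°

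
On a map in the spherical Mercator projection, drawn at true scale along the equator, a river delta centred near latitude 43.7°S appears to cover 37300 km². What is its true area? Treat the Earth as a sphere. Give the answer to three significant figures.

The Mercator projection is conformal; its linear scale factor is the same in every direction and equals sec φ = 1/cos φ.
Areal scale = k² = sec²φ = 1/cos²(43.7°) = 1/0.7230² = 1.913.
True area = apparent / (areal scale) = 37300 / 1.913 ≈ 19500 km².

19500 km²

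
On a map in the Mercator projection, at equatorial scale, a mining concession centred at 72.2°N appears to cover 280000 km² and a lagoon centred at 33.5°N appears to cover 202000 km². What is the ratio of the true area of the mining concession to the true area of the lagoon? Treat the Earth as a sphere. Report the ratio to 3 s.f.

0.186

Mercator's areal exaggeration is sec²φ; hence true area = (apparent area) · cos²φ.
True area of mining concession: 280000 × cos²(72.2°) = 280000 × 0.09345 = 26170 km².
True area of lagoon: 202000 × cos²(33.5°) = 202000 × 0.6954 = 140500 km².
Ratio = 26170 / 140500 ≈ 0.186.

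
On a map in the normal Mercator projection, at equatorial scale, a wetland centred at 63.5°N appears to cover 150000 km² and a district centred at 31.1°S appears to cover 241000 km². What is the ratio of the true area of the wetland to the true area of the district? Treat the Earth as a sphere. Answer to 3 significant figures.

Since Mercator area scale is 1/cos²φ, the true area equals the apparent area multiplied by cos²φ.
True area of wetland: 150000 × cos²(63.5°) = 150000 × 0.1991 = 29860 km².
True area of district: 241000 × cos²(31.1°) = 241000 × 0.7332 = 176700 km².
Ratio = 29860 / 176700 ≈ 0.169.

0.169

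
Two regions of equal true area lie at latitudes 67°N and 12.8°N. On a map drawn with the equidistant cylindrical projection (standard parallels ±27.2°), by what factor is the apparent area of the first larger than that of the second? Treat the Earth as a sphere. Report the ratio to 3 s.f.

The equidistant cylindrical projection with φ₀ = 27.2° has h = 1 (meridians true) and k = cos φ₀ / cos φ along parallels.
Areal scale at 67°: h·k = 1.000 × 2.276 = 2.276.
Areal scale at 12.8°: h·k = 1.000 × 0.9121 = 0.9121.
Ratio = 2.276/0.9121 ≈ 2.50.

2.50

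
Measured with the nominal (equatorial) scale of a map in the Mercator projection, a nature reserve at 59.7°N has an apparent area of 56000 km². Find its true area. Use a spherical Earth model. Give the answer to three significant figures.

The Mercator projection is conformal; its linear scale factor is the same in every direction and equals sec φ = 1/cos φ.
Areal scale = k² = sec²φ = 1/cos²(59.7°) = 1/0.5045² = 3.929.
True area = apparent / (areal scale) = 56000 / 3.929 ≈ 14300 km².

14300 km²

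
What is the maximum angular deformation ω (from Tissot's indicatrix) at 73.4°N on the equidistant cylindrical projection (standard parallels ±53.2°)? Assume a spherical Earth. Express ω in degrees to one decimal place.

The equidistant cylindrical projection with φ₀ = 53.2° has h = 1 (meridians true) and k = cos φ₀ / cos φ along parallels.
At 73.4°: h = 1.000, k = 2.097; principal scales a = 2.097, b = 1.000.
sin(ω/2) = (a − b)/(a + b) = 1.097/3.097 = 0.3542, so ω = 2 arcsin(0.3542) ≈ 41.5°.

41.5°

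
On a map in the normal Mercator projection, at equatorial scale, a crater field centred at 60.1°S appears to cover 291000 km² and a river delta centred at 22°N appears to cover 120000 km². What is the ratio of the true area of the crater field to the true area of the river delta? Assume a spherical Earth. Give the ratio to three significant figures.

0.701

Since Mercator area scale is 1/cos²φ, the true area equals the apparent area multiplied by cos²φ.
True area of crater field: 291000 × cos²(60.1°) = 291000 × 0.2485 = 72310 km².
True area of river delta: 120000 × cos²(22°) = 120000 × 0.8597 = 103200 km².
Ratio = 72310 / 103200 ≈ 0.701.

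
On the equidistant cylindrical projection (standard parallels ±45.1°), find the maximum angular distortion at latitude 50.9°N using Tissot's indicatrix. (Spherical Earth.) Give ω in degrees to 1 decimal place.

The equidistant cylindrical projection with φ₀ = 45.1° has h = 1 (meridians true) and k = cos φ₀ / cos φ along parallels.
At 50.9°: h = 1.000, k = 1.119; principal scales a = 1.119, b = 1.000.
sin(ω/2) = (a − b)/(a + b) = 0.1192/2.119 = 0.05626, so ω = 2 arcsin(0.05626) ≈ 6.5°.

6.5°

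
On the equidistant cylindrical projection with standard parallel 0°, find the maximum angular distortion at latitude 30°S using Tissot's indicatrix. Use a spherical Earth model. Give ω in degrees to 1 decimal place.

8.2°

In the plate carrée (x = Rλ, y = Rφ), meridians are true-scale (h = 1) and parallels are stretched by k = sec φ.
At 30°: h = 1.000, k = 1.155; principal scales a = 1.155, b = 1.000.
sin(ω/2) = (a − b)/(a + b) = 0.1547/2.155 = 0.07180, so ω = 2 arcsin(0.07180) ≈ 8.2°.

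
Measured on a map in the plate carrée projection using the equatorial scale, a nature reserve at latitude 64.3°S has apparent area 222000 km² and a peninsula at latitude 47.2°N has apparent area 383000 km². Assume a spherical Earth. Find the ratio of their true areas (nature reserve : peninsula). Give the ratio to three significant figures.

On the plate carrée, areal scale = h·k = 1 × sec φ, so true area = apparent × cos φ.
True area of nature reserve: 222000 × cos(64.3°) = 222000 × 0.4337 = 96270 km².
True area of peninsula: 383000 × cos(47.2°) = 383000 × 0.6794 = 260200 km².
Ratio = 96270 / 260200 ≈ 0.370.

0.370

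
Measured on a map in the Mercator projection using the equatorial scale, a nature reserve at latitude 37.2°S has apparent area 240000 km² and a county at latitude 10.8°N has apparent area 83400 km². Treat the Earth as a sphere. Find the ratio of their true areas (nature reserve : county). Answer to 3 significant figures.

1.89

On Mercator the areal scale is sec²φ, so true area = apparent × cos²φ.
True area of nature reserve: 240000 × cos²(37.2°) = 240000 × 0.6345 = 152300 km².
True area of county: 83400 × cos²(10.8°) = 83400 × 0.9649 = 80470 km².
Ratio = 152300 / 80470 ≈ 1.89.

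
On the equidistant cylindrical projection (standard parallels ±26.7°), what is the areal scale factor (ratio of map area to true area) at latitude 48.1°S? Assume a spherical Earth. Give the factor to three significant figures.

The equidistant cylindrical projection with φ₀ = 26.7° has h = 1 (meridians true) and k = cos φ₀ / cos φ along parallels.
Areal scale = h·k = 1 × cos φ₀ / cos φ; at 48.1°, h = 1.000, k = 1.338, so h·k = 1.338.

1.34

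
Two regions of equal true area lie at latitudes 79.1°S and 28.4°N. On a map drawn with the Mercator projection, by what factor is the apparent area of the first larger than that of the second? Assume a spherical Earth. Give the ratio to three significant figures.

21.6

Mercator areal scale is sec²φ.
At 79.1°: sec²(79.1°) = 1/0.1891² = 27.97.
At 28.4°: sec²(28.4°) = 1/0.8796² = 1.292.
Ratio = 27.97/1.292 = cos²(28.4°)/cos²(79.1°) ≈ 21.6.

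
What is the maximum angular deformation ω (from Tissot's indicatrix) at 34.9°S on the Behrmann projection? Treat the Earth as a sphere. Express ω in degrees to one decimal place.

Behrmann is a cylindrical equal-area projection with standard parallels at ±30°. For cylindrical equal-area with standard parallel φ₀, h = cos φ / cos φ₀ and k = cos φ₀ / cos φ, so h·k = 1.
At 34.9°: h = 0.9470, k = 1.056; principal scales a = 1.056, b = 0.9470.
sin(ω/2) = (a − b)/(a + b) = 0.1089/2.003 = 0.05437, so ω = 2 arcsin(0.05437) ≈ 6.2°.

6.2°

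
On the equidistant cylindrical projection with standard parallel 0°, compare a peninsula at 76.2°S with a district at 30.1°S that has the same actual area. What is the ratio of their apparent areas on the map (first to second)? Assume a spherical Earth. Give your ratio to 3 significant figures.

3.63

Plate carrée maps x = Rλ, y = Rφ. The meridian scale is h = 1 and the parallel scale is k = 1/cos φ = sec φ.
Areal scale at 76.2°: h·k = 1.000 × 4.192 = 4.192.
Areal scale at 30.1°: h·k = 1.000 × 1.156 = 1.156.
Ratio = 4.192/1.156 ≈ 3.63.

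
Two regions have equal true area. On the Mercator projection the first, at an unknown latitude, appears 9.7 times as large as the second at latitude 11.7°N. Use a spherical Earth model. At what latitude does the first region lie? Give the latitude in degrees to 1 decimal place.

71.7°

Mercator areal scale is sec²φ, so apparent-area ratio = sec²φ₁ / sec²φ₂ = cos²φ₂ / cos²φ₁.
cos²φ₂ / cos²φ₁ = 9.7  ⇒  cos φ₁ = cos 11.7° / √9.7 = 0.9792/3.114 = 0.3144.
φ₁ = arccos(0.3144) ≈ 71.7°.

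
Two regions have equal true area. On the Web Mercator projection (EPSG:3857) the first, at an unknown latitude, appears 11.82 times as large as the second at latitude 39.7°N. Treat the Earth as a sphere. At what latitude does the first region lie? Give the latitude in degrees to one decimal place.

Mercator areal scale is sec²φ, so apparent-area ratio = sec²φ₁ / sec²φ₂ = cos²φ₂ / cos²φ₁.
cos²φ₂ / cos²φ₁ = 11.82  ⇒  cos φ₁ = cos 39.7° / √11.82 = 0.7694/3.438 = 0.2238.
φ₁ = arccos(0.2238) ≈ 77.1°.

77.1°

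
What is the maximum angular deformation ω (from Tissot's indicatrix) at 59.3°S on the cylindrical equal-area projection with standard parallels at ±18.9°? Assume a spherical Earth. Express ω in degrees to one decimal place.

66.6°

For cylindrical equal-area with standard parallel φ₀, h = cos φ / cos φ₀ and k = cos φ₀ / cos φ, so h·k = 1.
At 59.3°: h = 0.5396, k = 1.853; principal scales a = 1.853, b = 0.5396.
sin(ω/2) = (a − b)/(a + b) = 1.313/2.393 = 0.5489, so ω = 2 arcsin(0.5489) ≈ 66.6°.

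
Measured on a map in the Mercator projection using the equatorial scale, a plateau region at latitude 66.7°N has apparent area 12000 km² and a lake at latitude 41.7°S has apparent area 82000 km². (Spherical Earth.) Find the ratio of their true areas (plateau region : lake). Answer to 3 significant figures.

0.0411

Since Mercator area scale is 1/cos²φ, the true area equals the apparent area multiplied by cos²φ.
True area of plateau region: 12000 × cos²(66.7°) = 12000 × 0.1565 = 1877 km².
True area of lake: 82000 × cos²(41.7°) = 82000 × 0.5575 = 45710 km².
Ratio = 1877 / 45710 ≈ 0.0411.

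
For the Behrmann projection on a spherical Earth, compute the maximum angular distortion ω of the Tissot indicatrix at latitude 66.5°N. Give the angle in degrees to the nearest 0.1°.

81.1°

Behrmann is a cylindrical equal-area projection with standard parallels at ±30°. Cylindrical equal-area (φ₀ = 30°): h = cos φ / cos 30° along meridians, k = cos 30° / cos φ along parallels; h·k = 1.
At 66.5°: h = 0.4604, k = 2.172; principal scales a = 2.172, b = 0.4604.
sin(ω/2) = (a − b)/(a + b) = 1.711/2.632 = 0.6502, so ω = 2 arcsin(0.6502) ≈ 81.1°.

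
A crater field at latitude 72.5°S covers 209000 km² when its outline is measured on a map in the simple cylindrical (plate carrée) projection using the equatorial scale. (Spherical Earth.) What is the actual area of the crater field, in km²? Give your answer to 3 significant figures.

62800 km²

In the plate carrée (x = Rλ, y = Rφ), meridians are true-scale (h = 1) and parallels are stretched by k = sec φ.
Areal scale = h·k = 1 × sec φ; at 72.5°, h = 1.000, k = 3.326, so h·k = 3.326.
True area = apparent / (areal scale) = 209000 / 3.326 ≈ 62800 km².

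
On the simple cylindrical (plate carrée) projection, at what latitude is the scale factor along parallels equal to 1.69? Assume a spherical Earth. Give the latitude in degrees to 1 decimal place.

Plate carrée: h = 1, k = sec φ along parallels.
sec φ = 1.69  ⇒  cos φ = 0.5917  ⇒  φ ≈ 53.7°.

53.7°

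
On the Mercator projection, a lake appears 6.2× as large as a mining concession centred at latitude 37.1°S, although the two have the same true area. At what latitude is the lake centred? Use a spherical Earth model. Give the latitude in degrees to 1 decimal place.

Mercator areal scale is sec²φ, so apparent-area ratio = sec²φ₁ / sec²φ₂ = cos²φ₂ / cos²φ₁.
cos²φ₂ / cos²φ₁ = 6.2  ⇒  cos φ₁ = cos 37.1° / √6.2 = 0.7976/2.490 = 0.3203.
φ₁ = arccos(0.3203) ≈ 71.3°.

71.3°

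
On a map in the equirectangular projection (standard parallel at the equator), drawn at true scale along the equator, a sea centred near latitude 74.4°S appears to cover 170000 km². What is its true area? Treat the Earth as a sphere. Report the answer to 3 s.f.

45700 km²

Plate carrée maps x = Rλ, y = Rφ. The meridian scale is h = 1 and the parallel scale is k = 1/cos φ = sec φ.
Areal scale = h·k = 1 × sec φ; at 74.4°, h = 1.000, k = 3.719, so h·k = 3.719.
True area = apparent / (areal scale) = 170000 / 3.719 ≈ 45700 km².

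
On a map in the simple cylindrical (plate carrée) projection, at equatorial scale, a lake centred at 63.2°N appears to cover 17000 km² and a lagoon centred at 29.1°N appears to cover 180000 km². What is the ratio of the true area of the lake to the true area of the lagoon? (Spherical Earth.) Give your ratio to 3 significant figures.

Plate carrée has h = 1 and k = sec φ, giving areal scale sec φ; true area = (apparent area) · cos φ.
True area of lake: 17000 × cos(63.2°) = 17000 × 0.4509 = 7665 km².
True area of lagoon: 180000 × cos(29.1°) = 180000 × 0.8738 = 157300 km².
Ratio = 7665 / 157300 ≈ 0.0487.

0.0487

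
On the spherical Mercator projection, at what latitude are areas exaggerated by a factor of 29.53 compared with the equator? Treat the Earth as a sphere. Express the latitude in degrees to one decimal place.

79.4°

Mercator areal scale is sec²φ.
sec²φ = 29.53  ⇒  cos²φ = 0.03386  ⇒  cos φ = 0.1840.
φ = arccos(0.1840) ≈ 79.4°.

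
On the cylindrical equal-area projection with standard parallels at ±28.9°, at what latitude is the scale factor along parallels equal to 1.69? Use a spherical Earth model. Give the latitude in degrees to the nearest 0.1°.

58.8°

A cylindrical equal-area projection with standard parallel φ₀ has meridian scale h = cos φ / cos φ₀ and parallel scale k = cos φ₀ / cos φ (so areas are preserved, h·k = 1).
k = cos φ₀ / cos φ = 1.69  ⇒  cos φ = cos 28.9° / 1.69 = 0.5180.
φ = arccos(0.5180) ≈ 58.8°.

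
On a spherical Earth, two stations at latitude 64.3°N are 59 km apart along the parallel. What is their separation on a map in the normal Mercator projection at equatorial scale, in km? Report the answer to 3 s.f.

For Mercator, h = k = sec φ (a conformal cylindrical projection has a single point scale, 1/cos φ).
Along the parallel, k = sec 64.3° = 1/0.4337 = 2.306.
Map distance = 59 × 2.306 ≈ 136 km.

136 km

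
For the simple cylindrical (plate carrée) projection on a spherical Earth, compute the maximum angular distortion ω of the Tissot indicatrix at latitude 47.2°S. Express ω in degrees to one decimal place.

22.0°

Plate carrée maps x = Rλ, y = Rφ. The meridian scale is h = 1 and the parallel scale is k = 1/cos φ = sec φ.
At 47.2°: h = 1.000, k = 1.472; principal scales a = 1.472, b = 1.000.
sin(ω/2) = (a − b)/(a + b) = 0.4718/2.472 = 0.1909, so ω = 2 arcsin(0.1909) ≈ 22.0°.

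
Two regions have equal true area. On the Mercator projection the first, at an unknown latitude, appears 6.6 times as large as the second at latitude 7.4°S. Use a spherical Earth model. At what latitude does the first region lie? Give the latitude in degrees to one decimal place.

67.3°

Mercator areal scale is sec²φ, so apparent-area ratio = sec²φ₁ / sec²φ₂ = cos²φ₂ / cos²φ₁.
cos²φ₂ / cos²φ₁ = 6.6  ⇒  cos φ₁ = cos 7.4° / √6.6 = 0.9917/2.569 = 0.3860.
φ₁ = arccos(0.3860) ≈ 67.3°.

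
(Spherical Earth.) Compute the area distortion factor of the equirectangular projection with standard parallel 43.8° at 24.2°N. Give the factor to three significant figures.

In the equirectangular projection with standard parallel φ₀ = 43.8° (x = Rλ cos φ₀, y = Rφ), meridians are true-scale (h = 1) and the parallel scale is k = cos φ₀ / cos φ.
Areal scale = h·k = 1 × cos φ₀ / cos φ; at 24.2°, h = 1.000, k = 0.7913, so h·k = 0.7913.

0.791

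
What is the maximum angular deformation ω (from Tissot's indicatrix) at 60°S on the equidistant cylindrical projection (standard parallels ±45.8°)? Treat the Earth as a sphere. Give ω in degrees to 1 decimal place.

19.0°

With standard parallel φ₀ = 45.8°, the equirectangular projection gives x = Rλ cos φ₀, y = Rφ, so h = 1 and k = cos 45.8° / cos φ.
At 60°: h = 1.000, k = 1.394; principal scales a = 1.394, b = 1.000.
sin(ω/2) = (a − b)/(a + b) = 0.3943/2.394 = 0.1647, so ω = 2 arcsin(0.1647) ≈ 19.0°.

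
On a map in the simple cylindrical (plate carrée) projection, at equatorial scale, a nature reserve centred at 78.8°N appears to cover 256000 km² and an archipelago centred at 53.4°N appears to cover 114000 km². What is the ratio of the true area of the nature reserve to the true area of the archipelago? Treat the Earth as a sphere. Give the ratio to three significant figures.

On the plate carrée, areal scale = h·k = 1 × sec φ, so true area = apparent × cos φ.
True area of nature reserve: 256000 × cos(78.8°) = 256000 × 0.1942 = 49720 km².
True area of archipelago: 114000 × cos(53.4°) = 114000 × 0.5962 = 67970 km².
Ratio = 49720 / 67970 ≈ 0.732.

0.732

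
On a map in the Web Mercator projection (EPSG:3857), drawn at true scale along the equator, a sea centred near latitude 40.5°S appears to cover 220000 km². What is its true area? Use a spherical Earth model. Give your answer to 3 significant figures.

127000 km²

Mercator is conformal, so the point scale is isotropic: h = k = sec φ = 1/cos φ.
Areal scale = k² = sec²φ = 1/cos²(40.5°) = 1/0.7604² = 1.729.
True area = apparent / (areal scale) = 220000 / 1.729 ≈ 127000 km².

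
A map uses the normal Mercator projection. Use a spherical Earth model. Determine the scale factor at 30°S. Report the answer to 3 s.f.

1.15

The Mercator projection is conformal; its linear scale factor is the same in every direction and equals sec φ = 1/cos φ.
k = 1/cos 30° = 1/0.8660 = 1.155.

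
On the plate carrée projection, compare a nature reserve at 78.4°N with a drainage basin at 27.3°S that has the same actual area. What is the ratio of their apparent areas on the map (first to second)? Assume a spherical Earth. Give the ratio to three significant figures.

4.42

In the plate carrée (x = Rλ, y = Rφ), meridians are true-scale (h = 1) and parallels are stretched by k = sec φ.
Areal scale at 78.4°: h·k = 1.000 × 4.973 = 4.973.
Areal scale at 27.3°: h·k = 1.000 × 1.125 = 1.125.
Ratio = 4.973/1.125 ≈ 4.42.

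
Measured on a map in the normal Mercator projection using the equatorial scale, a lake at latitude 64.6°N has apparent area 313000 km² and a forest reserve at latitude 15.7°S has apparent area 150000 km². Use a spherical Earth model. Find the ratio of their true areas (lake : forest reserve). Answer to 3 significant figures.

Mercator's areal exaggeration is sec²φ; hence true area = (apparent area) · cos²φ.
True area of lake: 313000 × cos²(64.6°) = 313000 × 0.1840 = 57590 km².
True area of forest reserve: 150000 × cos²(15.7°) = 150000 × 0.9268 = 139000 km².
Ratio = 57590 / 139000 ≈ 0.414.

0.414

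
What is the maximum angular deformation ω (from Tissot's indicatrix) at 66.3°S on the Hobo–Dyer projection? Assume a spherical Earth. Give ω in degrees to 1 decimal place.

72.5°

Hobo–Dyer is a cylindrical equal-area projection with standard parallels at ±37.5°. Cylindrical equal-area (φ₀ = 37.5°): h = cos φ / cos 37.5° along meridians, k = cos 37.5° / cos φ along parallels; h·k = 1.
At 66.3°: h = 0.5066, k = 1.974; principal scales a = 1.974, b = 0.5066.
sin(ω/2) = (a − b)/(a + b) = 1.467/2.480 = 0.5915, so ω = 2 arcsin(0.5915) ≈ 72.5°.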